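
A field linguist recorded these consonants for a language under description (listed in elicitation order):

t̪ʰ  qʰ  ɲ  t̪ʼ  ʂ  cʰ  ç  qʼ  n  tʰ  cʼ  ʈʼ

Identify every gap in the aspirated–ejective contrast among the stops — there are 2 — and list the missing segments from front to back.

/tʼ/, /ʈʰ/

place of articulation  aspirated  ejective
dental            t̪ʰ       t̪ʼ     
alveolar          tʰ        —       
retroflex         —         ʈʼ      
palatal           cʰ        cʼ      
uvular            qʰ        qʼ      
Gaps, from front to back: alveolar lacks ejective (/tʼ/); retroflex lacks aspirated (/ʈʰ/).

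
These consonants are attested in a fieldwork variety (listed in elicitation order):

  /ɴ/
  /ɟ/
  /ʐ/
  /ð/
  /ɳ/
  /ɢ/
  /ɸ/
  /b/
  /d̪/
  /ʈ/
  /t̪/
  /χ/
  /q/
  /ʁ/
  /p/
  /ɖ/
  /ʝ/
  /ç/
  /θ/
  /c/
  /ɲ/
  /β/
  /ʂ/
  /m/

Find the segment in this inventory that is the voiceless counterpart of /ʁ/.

/ʁ/ is a voiced uvular fricative.
The voiceless counterpart is a voiceless uvular fricative — in this inventory, /χ/.

/χ/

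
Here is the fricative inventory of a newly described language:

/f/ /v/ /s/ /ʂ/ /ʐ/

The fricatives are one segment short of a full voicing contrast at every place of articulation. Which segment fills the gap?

place of articulation  voiceless  voiced  
labiodental       f         v       
alveolar          s         —       
retroflex         ʂ         ʐ       
The alveolar row has no voiced member, so the gap is the voiced alveolar fricative /z/.

/z/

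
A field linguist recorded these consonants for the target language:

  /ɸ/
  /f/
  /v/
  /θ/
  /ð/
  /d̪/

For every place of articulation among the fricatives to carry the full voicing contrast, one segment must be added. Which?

/β/

place of articulation  voiceless  voiced  
bilabial          ɸ         —       
labiodental       f         v       
dental            θ         ð       
The bilabial row has no voiced member, so the gap is the voiced bilabial fricative /β/.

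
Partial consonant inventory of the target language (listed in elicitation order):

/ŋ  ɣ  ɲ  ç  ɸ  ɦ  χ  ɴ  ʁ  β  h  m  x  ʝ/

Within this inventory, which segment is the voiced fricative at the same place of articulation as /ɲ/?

/ʝ/

/ɲ/ is a palatal nasal.
The voiced fricative at the same place is a voiced palatal fricative — in this inventory, /ʝ/.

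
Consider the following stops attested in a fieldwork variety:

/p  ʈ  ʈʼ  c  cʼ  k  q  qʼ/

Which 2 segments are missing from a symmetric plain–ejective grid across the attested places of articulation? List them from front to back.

/pʼ/, /kʼ/

Plain: /p/ (bilabial), /ʈ/ (retroflex), /c/ (palatal), /k/ (velar), /q/ (uvular).
Ejective: /ʈʼ/ (retroflex), /cʼ/ (palatal), /qʼ/ (uvular).
Gaps, from front to back: bilabial lacks ejective (/pʼ/); velar lacks ejective (/kʼ/).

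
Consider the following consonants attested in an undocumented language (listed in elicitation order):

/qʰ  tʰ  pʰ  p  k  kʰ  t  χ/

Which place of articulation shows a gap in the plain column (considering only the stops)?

Plain: /p/ (bilabial), /t/ (alveolar), /k/ (velar).
Aspirated: /pʰ/ (bilabial), /tʰ/ (alveolar), /kʰ/ (velar), /qʰ/ (uvular).
Every place of articulation has a plain member except uvular, where /q/ would be expected.

uvular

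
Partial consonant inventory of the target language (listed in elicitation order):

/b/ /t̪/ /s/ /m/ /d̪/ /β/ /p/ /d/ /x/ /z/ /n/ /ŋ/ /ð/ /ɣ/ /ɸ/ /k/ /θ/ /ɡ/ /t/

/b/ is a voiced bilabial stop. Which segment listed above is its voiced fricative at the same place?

/β/

The voiced fricative at the same place is a voiced bilabial fricative — in this inventory, /β/.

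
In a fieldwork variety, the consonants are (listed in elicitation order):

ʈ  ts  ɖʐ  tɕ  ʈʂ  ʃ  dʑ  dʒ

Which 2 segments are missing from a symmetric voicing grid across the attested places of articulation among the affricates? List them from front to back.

place of articulation  voiceless  voiced  
alveolar          ts        —       
postalveolar      —         dʒ      
retroflex         ʈʂ        ɖʐ      
alveolo-palatal   tɕ        dʑ      
Gaps, from front to back: alveolar lacks voiced (/dz/); postalveolar lacks voiceless (/tʃ/).

/dz/, /tʃ/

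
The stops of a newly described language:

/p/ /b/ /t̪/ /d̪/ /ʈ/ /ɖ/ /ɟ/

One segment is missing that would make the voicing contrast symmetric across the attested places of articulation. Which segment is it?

/c/

place of articulation  voiceless  voiced  
bilabial          p         b       
dental            t̪        d̪      
retroflex         ʈ         ɖ       
palatal           —         ɟ       
The palatal row has no voiceless member, so the gap is the voiceless palatal stop /c/.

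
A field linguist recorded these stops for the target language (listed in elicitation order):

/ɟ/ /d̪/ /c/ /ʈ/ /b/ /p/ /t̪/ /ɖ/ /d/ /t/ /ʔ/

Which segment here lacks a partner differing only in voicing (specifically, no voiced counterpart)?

/ʔ/

Bilabial: /p/ ~ /b/
Dental: /t̪/ ~ /d̪/
Alveolar: /t/ ~ /d/
Retroflex: /ʈ/ ~ /ɖ/
Palatal: /c/ ~ /ɟ/
Glottal: only /ʔ/ (voiceless); no voiced partner.
So /ʔ/ is the unpaired segment.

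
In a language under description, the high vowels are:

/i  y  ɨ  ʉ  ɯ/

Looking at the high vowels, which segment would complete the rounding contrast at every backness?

front: unrounded /i/, rounded /y/.
central: unrounded /ɨ/, rounded /ʉ/.
back: unrounded /ɯ/, rounded —.
The back row has no rounded member, so the gap is the back rounded vowel /u/.

/u/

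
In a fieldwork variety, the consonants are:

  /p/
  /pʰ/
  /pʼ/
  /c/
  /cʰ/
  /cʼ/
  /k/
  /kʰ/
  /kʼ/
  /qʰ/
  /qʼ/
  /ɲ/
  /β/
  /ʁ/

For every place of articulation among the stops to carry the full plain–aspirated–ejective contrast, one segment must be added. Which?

Plain: /p/ (bilabial), /c/ (palatal), /k/ (velar).
Aspirated: /pʰ/ (bilabial), /cʰ/ (palatal), /kʰ/ (velar), /qʰ/ (uvular).
Ejective: /pʼ/ (bilabial), /cʼ/ (palatal), /kʼ/ (velar), /qʼ/ (uvular).
The uvular row has no plain member, so the gap is the plain uvular stop /q/.

/q/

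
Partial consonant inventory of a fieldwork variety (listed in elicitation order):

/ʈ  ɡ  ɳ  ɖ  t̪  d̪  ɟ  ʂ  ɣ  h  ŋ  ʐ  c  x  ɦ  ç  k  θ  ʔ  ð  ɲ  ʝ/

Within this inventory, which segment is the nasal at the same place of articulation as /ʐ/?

/ɳ/

/ʐ/ is a voiced retroflex fricative.
The nasal at the same place is a retroflex nasal — in this inventory, /ɳ/.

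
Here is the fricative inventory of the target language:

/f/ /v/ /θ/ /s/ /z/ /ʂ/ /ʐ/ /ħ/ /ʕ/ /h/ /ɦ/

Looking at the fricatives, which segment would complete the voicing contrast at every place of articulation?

/ð/

Voiceless: /f/ (labiodental), /θ/ (dental), /s/ (alveolar), /ʂ/ (retroflex), /ħ/ (pharyngeal), /h/ (glottal).
Voiced: /v/ (labiodental), /z/ (alveolar), /ʐ/ (retroflex), /ʕ/ (pharyngeal), /ɦ/ (glottal).
The dental row has no voiced member, so the gap is the voiced dental fricative /ð/.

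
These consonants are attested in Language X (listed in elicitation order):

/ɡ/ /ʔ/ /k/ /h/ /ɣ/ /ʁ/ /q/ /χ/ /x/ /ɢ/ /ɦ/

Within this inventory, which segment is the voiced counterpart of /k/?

/k/ is a voiceless velar stop.
The voiced counterpart is a voiced velar stop — in this inventory, /ɡ/.

/ɡ/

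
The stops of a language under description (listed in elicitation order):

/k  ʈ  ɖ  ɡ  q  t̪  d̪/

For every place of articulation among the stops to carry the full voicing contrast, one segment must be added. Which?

dental: voiceless /t̪/, voiced /d̪/.
retroflex: voiceless /ʈ/, voiced /ɖ/.
velar: voiceless /k/, voiced /ɡ/.
uvular: voiceless /q/, voiced —.
The uvular row has no voiced member, so the gap is the voiced uvular stop /ɢ/.

/ɢ/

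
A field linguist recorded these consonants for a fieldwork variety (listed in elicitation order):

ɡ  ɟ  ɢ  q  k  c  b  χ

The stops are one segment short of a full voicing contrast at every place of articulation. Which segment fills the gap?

/p/

bilabial: voiceless —, voiced /b/.
palatal: voiceless /c/, voiced /ɟ/.
velar: voiceless /k/, voiced /ɡ/.
uvular: voiceless /q/, voiced /ɢ/.
The bilabial row has no voiceless member, so the gap is the voiceless bilabial stop /p/.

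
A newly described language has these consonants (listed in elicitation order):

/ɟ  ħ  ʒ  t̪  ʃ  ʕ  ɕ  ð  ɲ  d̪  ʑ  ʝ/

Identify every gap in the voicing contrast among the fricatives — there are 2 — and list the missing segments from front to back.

/θ/, /ç/

place of articulation  voiceless  voiced  
dental            —         ð       
postalveolar      ʃ         ʒ       
alveolo-palatal   ɕ         ʑ       
palatal           —         ʝ       
pharyngeal        ħ         ʕ       
Gaps, from front to back: dental lacks voiceless (/θ/); palatal lacks voiceless (/ç/).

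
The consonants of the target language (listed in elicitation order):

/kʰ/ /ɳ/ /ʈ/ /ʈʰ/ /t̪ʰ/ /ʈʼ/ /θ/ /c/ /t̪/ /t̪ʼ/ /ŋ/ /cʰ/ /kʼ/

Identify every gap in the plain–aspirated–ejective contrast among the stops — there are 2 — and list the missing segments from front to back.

/cʼ/, /k/

place of articulation  plain     aspirated  ejective
dental            t̪        t̪ʰ       t̪ʼ     
retroflex         ʈ         ʈʰ        ʈʼ      
palatal           c         cʰ        —       
velar             —         kʰ        kʼ      
Gaps, from front to back: palatal lacks ejective (/cʼ/); velar lacks plain (/k/).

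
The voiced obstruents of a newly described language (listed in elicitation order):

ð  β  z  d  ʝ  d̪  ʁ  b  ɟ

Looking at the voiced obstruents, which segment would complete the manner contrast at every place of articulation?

/ɢ/

Stop: /b/ (bilabial), /d̪/ (dental), /d/ (alveolar), /ɟ/ (palatal).
Fricative: /β/ (bilabial), /ð/ (dental), /z/ (alveolar), /ʝ/ (palatal), /ʁ/ (uvular).
The uvular row has no stop member, so the gap is the uvular stop /ɢ/.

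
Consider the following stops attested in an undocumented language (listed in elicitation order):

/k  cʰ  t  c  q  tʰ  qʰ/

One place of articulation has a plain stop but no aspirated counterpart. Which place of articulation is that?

velar

alveolar: plain /t/, aspirated /tʰ/.
palatal: plain /c/, aspirated /cʰ/.
velar: plain /k/, aspirated —.
uvular: plain /q/, aspirated /qʰ/.
Every place of articulation has an aspirated member except velar, where /kʰ/ would be expected.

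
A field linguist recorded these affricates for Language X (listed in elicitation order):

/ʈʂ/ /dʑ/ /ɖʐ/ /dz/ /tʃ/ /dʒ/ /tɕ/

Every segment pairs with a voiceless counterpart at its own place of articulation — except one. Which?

Postalveolar: /tʃ/ ~ /dʒ/
Retroflex: /ʈʂ/ ~ /ɖʐ/
Alveolo-palatal: /tɕ/ ~ /dʑ/
Alveolar: only /dz/ (voiced); no voiceless partner.
So /dz/ is the unpaired segment.

/dz/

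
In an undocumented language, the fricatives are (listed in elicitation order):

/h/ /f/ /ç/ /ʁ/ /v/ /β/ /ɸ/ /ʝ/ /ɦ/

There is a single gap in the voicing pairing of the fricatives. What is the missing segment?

/χ/

place of articulation  voiceless  voiced  
bilabial          ɸ         β       
labiodental       f         v       
palatal           ç         ʝ       
uvular            —         ʁ       
glottal           h         ɦ       
The uvular row has no voiceless member, so the gap is the voiceless uvular fricative /χ/.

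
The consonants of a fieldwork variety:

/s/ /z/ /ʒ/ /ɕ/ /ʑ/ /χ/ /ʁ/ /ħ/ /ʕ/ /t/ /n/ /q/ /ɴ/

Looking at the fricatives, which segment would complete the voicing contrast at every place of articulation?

/ʃ/

Voiceless: /s/ (alveolar), /ɕ/ (alveolo-palatal), /χ/ (uvular), /ħ/ (pharyngeal).
Voiced: /z/ (alveolar), /ʒ/ (postalveolar), /ʑ/ (alveolo-palatal), /ʁ/ (uvular), /ʕ/ (pharyngeal).
The postalveolar row has no voiceless member, so the gap is the voiceless postalveolar fricative /ʃ/.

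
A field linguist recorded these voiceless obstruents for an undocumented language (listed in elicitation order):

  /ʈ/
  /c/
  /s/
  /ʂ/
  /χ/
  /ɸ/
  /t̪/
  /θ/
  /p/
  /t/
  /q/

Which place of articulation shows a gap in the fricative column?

bilabial: stop /p/, fricative /ɸ/.
dental: stop /t̪/, fricative /θ/.
alveolar: stop /t/, fricative /s/.
retroflex: stop /ʈ/, fricative /ʂ/.
palatal: stop /c/, fricative —.
uvular: stop /q/, fricative /χ/.
Every place of articulation has a fricative member except palatal, where /ç/ would be expected.

palatal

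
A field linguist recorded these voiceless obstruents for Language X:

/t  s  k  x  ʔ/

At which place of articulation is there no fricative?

place of articulation  stop      fricative
alveolar          t         s       
velar             k         x       
glottal           ʔ         —       
Every place of articulation has a fricative member except glottal, where /h/ would be expected.

glottal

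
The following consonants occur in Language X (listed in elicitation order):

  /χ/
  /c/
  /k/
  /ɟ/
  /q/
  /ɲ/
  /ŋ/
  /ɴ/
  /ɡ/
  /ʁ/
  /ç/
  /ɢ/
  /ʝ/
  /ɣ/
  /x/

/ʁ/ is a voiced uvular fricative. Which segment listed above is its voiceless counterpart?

The voiceless counterpart is a voiceless uvular fricative — in this inventory, /χ/.

/χ/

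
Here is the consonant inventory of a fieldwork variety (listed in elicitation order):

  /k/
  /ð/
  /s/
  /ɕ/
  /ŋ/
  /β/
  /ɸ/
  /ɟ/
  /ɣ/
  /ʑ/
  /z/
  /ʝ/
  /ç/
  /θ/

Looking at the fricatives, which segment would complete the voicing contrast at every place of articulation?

/x/

bilabial: voiceless /ɸ/, voiced /β/.
dental: voiceless /θ/, voiced /ð/.
alveolar: voiceless /s/, voiced /z/.
alveolo-palatal: voiceless /ɕ/, voiced /ʑ/.
palatal: voiceless /ç/, voiced /ʝ/.
velar: voiceless —, voiced /ɣ/.
The velar row has no voiceless member, so the gap is the voiceless velar fricative /x/.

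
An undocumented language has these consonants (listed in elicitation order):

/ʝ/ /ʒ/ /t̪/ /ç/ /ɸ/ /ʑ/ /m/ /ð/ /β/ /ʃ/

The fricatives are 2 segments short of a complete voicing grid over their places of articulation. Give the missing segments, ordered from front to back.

/θ/, /ɕ/

bilabial: voiceless /ɸ/, voiced /β/.
dental: voiceless —, voiced /ð/.
postalveolar: voiceless /ʃ/, voiced /ʒ/.
alveolo-palatal: voiceless —, voiced /ʑ/.
palatal: voiceless /ç/, voiced /ʝ/.
Gaps, from front to back: dental lacks voiceless (/θ/); alveolo-palatal lacks voiceless (/ɕ/).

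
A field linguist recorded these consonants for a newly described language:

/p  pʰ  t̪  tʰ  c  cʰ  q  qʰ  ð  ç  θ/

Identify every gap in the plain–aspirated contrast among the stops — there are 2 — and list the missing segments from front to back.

Plain: /p/ (bilabial), /t̪/ (dental), /c/ (palatal), /q/ (uvular).
Aspirated: /pʰ/ (bilabial), /tʰ/ (alveolar), /cʰ/ (palatal), /qʰ/ (uvular).
Gaps, from front to back: dental lacks aspirated (/t̪ʰ/); alveolar lacks plain (/t/).

/t̪ʰ/, /t/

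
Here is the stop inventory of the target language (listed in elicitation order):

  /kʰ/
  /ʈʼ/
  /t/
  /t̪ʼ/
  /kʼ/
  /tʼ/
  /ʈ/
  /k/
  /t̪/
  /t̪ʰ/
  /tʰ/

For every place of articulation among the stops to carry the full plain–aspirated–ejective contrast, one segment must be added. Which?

/ʈʰ/

Plain: /t̪/ (dental), /t/ (alveolar), /ʈ/ (retroflex), /k/ (velar).
Aspirated: /t̪ʰ/ (dental), /tʰ/ (alveolar), /kʰ/ (velar).
Ejective: /t̪ʼ/ (dental), /tʼ/ (alveolar), /ʈʼ/ (retroflex), /kʼ/ (velar).
The retroflex row has no aspirated member, so the gap is the aspirated retroflex stop /ʈʰ/.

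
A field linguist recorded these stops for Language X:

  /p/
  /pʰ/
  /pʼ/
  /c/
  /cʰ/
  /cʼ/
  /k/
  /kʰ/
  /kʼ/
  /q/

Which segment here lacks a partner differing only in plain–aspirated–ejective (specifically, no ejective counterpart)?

Bilabial: /p/ ~ /pʰ/ ~ /pʼ/
Palatal: /c/ ~ /cʰ/ ~ /cʼ/
Velar: /k/ ~ /kʰ/ ~ /kʼ/
Uvular: only /q/ (plain); no ejective partner.
So /q/ is the unpaired segment.

/q/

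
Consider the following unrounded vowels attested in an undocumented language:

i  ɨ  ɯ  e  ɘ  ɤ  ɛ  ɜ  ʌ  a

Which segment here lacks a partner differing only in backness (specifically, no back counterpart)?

High: /i/ ~ /ɨ/ ~ /ɯ/
High-mid: /e/ ~ /ɘ/ ~ /ɤ/
Low-mid: /ɛ/ ~ /ɜ/ ~ /ʌ/
Low: only /a/ (front); no back partner.
So /a/ is the unpaired segment.

/a/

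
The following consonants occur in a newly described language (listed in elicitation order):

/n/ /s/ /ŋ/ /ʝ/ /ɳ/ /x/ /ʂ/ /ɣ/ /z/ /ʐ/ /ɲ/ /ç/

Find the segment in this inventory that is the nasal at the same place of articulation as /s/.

/n/

/s/ is a voiceless alveolar fricative.
The nasal at the same place is an alveolar nasal — in this inventory, /n/.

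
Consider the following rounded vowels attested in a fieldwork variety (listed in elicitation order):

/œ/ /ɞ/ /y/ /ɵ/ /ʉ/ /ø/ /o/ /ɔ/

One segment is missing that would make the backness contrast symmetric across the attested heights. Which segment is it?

height            front     central   back    
high              y         ʉ         —       
high-mid          ø         ɵ         o       
low-mid           œ         ɞ         ɔ       
The high row has no back member, so the gap is the high back rounded vowel /u/.

/u/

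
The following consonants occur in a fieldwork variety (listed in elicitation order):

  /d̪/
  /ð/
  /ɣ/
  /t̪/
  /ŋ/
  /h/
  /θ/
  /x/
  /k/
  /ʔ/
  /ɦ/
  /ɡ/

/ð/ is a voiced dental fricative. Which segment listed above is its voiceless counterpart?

/θ/

The voiceless counterpart is a voiceless dental fricative — in this inventory, /θ/.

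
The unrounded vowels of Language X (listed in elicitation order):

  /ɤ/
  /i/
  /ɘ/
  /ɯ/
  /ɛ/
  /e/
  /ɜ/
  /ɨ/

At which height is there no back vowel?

height            front     central   back    
high              i         ɨ         ɯ       
high-mid          e         ɘ         ɤ       
low-mid           ɛ         ɜ         —       
Every height has a back member except low-mid, where /ʌ/ would be expected.

low-mid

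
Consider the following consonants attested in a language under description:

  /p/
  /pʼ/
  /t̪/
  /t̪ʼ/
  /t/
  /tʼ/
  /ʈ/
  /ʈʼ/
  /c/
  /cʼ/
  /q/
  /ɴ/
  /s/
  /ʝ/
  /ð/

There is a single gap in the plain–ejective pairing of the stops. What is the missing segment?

/qʼ/

bilabial: plain /p/, ejective /pʼ/.
dental: plain /t̪/, ejective /t̪ʼ/.
alveolar: plain /t/, ejective /tʼ/.
retroflex: plain /ʈ/, ejective /ʈʼ/.
palatal: plain /c/, ejective /cʼ/.
uvular: plain /q/, ejective —.
The uvular row has no ejective member, so the gap is the ejective uvular stop /qʼ/.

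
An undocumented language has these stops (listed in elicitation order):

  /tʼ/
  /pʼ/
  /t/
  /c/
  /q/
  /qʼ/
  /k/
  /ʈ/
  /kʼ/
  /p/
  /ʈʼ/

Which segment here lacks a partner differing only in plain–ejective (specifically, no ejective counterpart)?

Bilabial: /p/ ~ /pʼ/
Alveolar: /t/ ~ /tʼ/
Retroflex: /ʈ/ ~ /ʈʼ/
Velar: /k/ ~ /kʼ/
Uvular: /q/ ~ /qʼ/
Palatal: only /c/ (plain); no ejective partner.
So /c/ is the unpaired segment.

/c/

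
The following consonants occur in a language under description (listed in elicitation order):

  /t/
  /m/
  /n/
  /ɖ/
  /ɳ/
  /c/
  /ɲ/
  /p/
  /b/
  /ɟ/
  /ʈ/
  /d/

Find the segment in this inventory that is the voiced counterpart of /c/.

/c/ is a voiceless palatal stop.
The voiced counterpart is a voiced palatal stop — in this inventory, /ɟ/.

/ɟ/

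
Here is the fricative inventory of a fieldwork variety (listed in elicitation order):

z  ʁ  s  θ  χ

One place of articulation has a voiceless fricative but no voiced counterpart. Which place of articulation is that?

dental: voiceless /θ/, voiced —.
alveolar: voiceless /s/, voiced /z/.
uvular: voiceless /χ/, voiced /ʁ/.
Every place of articulation has a voiced member except dental, where /ð/ would be expected.

dental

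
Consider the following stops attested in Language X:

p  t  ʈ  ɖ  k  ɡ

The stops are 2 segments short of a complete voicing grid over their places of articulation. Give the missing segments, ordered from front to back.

/b/, /d/

Voiceless: /p/ (bilabial), /t/ (alveolar), /ʈ/ (retroflex), /k/ (velar).
Voiced: /ɖ/ (retroflex), /ɡ/ (velar).
Gaps, from front to back: bilabial lacks voiced (/b/); alveolar lacks voiced (/d/).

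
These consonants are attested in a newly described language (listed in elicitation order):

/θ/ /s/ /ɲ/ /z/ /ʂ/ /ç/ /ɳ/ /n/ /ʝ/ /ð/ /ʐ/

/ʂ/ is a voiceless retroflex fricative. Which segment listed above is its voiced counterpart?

The voiced counterpart is a voiced retroflex fricative — in this inventory, /ʐ/.

/ʐ/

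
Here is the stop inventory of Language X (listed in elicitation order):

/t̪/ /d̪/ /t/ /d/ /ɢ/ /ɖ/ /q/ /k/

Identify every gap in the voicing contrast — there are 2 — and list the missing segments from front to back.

/ʈ/, /ɡ/

dental: voiceless /t̪/, voiced /d̪/.
alveolar: voiceless /t/, voiced /d/.
retroflex: voiceless —, voiced /ɖ/.
velar: voiceless /k/, voiced —.
uvular: voiceless /q/, voiced /ɢ/.
Gaps, from front to back: retroflex lacks voiceless (/ʈ/); velar lacks voiced (/ɡ/).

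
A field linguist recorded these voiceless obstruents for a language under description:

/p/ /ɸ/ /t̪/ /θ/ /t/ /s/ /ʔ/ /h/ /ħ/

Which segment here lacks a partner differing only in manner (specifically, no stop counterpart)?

Bilabial: /p/ ~ /ɸ/
Dental: /t̪/ ~ /θ/
Alveolar: /t/ ~ /s/
Glottal: /ʔ/ ~ /h/
Pharyngeal: only /ħ/ (fricative); no stop partner.
So /ħ/ is the unpaired segment.

/ħ/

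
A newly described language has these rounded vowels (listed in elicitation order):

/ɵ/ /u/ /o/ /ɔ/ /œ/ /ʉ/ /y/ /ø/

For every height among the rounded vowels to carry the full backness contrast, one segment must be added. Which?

Front: /y/ (high), /ø/ (high-mid), /œ/ (low-mid).
Central: /ʉ/ (high), /ɵ/ (high-mid).
Back: /u/ (high), /o/ (high-mid), /ɔ/ (low-mid).
The low-mid row has no central member, so the gap is the low-mid central rounded vowel /ɞ/.

/ɞ/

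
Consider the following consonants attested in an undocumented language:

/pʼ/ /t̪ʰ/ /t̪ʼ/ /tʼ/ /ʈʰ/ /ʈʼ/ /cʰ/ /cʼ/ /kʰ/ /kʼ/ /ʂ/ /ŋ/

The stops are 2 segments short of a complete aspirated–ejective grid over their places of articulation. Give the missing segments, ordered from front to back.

/pʰ/, /tʰ/

Aspirated: /t̪ʰ/ (dental), /ʈʰ/ (retroflex), /cʰ/ (palatal), /kʰ/ (velar).
Ejective: /pʼ/ (bilabial), /t̪ʼ/ (dental), /tʼ/ (alveolar), /ʈʼ/ (retroflex), /cʼ/ (palatal), /kʼ/ (velar).
Gaps, from front to back: bilabial lacks aspirated (/pʰ/); alveolar lacks aspirated (/tʰ/).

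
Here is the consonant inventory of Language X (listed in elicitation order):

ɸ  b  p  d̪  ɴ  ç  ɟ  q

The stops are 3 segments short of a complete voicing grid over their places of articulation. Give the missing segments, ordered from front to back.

place of articulation  voiceless  voiced  
bilabial          p         b       
dental            —         d̪      
palatal           —         ɟ       
uvular            q         —       
Gaps, from front to back: dental lacks voiceless (/t̪/); palatal lacks voiceless (/c/); uvular lacks voiced (/ɢ/).

/t̪/, /c/, /ɢ/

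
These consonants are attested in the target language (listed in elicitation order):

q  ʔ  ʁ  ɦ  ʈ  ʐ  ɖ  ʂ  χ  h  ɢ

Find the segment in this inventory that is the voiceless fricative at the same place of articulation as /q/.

/χ/

/q/ is a voiceless uvular stop.
The voiceless fricative at the same place is a voiceless uvular fricative — in this inventory, /χ/.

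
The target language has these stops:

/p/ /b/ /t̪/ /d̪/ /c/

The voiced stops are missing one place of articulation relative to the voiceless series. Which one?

palatal

place of articulation  voiceless  voiced  
bilabial          p         b       
dental            t̪        d̪      
palatal           c         —       
Every place of articulation has a voiced member except palatal, where /ɟ/ would be expected.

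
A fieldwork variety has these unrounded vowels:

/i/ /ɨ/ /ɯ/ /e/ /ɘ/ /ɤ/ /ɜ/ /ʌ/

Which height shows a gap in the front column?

low-mid

height            front     central   back    
high              i         ɨ         ɯ       
high-mid          e         ɘ         ɤ       
low-mid           —         ɜ         ʌ       
Every height has a front member except low-mid, where /ɛ/ would be expected.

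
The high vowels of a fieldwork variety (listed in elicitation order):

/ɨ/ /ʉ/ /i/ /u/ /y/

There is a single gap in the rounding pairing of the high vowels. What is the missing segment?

/ɯ/

backness          unrounded  rounded 
front             i         y       
central           ɨ         ʉ       
back              —         u       
The back row has no unrounded member, so the gap is the back unrounded vowel /ɯ/.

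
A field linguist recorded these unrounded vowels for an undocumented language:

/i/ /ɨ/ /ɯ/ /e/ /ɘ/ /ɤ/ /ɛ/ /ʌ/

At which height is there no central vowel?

height            front     central   back    
high              i         ɨ         ɯ       
high-mid          e         ɘ         ɤ       
low-mid           ɛ         —         ʌ       
Every height has a central member except low-mid, where /ɜ/ would be expected.

low-mid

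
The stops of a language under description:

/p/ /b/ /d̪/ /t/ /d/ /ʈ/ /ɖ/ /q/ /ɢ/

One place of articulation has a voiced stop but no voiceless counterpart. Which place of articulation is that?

dental

Voiceless: /p/ (bilabial), /t/ (alveolar), /ʈ/ (retroflex), /q/ (uvular).
Voiced: /b/ (bilabial), /d̪/ (dental), /d/ (alveolar), /ɖ/ (retroflex), /ɢ/ (uvular).
Every place of articulation has a voiceless member except dental, where /t̪/ would be expected.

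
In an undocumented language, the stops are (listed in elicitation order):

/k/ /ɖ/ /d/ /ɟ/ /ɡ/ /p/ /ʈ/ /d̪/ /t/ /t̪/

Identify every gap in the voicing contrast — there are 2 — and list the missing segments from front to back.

/b/, /c/

place of articulation  voiceless  voiced  
bilabial          p         —       
dental            t̪        d̪      
alveolar          t         d       
retroflex         ʈ         ɖ       
palatal           —         ɟ       
velar             k         ɡ       
Gaps, from front to back: bilabial lacks voiced (/b/); palatal lacks voiceless (/c/).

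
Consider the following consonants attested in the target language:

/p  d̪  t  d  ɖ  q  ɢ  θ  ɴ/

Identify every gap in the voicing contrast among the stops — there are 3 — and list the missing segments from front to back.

/b/, /t̪/, /ʈ/

bilabial: voiceless /p/, voiced —.
dental: voiceless —, voiced /d̪/.
alveolar: voiceless /t/, voiced /d/.
retroflex: voiceless —, voiced /ɖ/.
uvular: voiceless /q/, voiced /ɢ/.
Gaps, from front to back: bilabial lacks voiced (/b/); dental lacks voiceless (/t̪/); retroflex lacks voiceless (/ʈ/).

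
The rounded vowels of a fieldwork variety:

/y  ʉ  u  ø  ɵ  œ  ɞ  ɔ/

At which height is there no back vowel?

high-mid

height            front     central   back    
high              y         ʉ         u       
high-mid          ø         ɵ         —       
low-mid           œ         ɞ         ɔ       
Every height has a back member except high-mid, where /o/ would be expected.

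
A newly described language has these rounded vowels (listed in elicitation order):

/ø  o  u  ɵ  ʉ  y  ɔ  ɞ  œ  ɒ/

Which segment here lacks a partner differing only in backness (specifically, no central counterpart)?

High: /y/ ~ /ʉ/ ~ /u/
High-mid: /ø/ ~ /ɵ/ ~ /o/
Low-mid: /œ/ ~ /ɞ/ ~ /ɔ/
Low: only /ɒ/ (back); no central partner.
So /ɒ/ is the unpaired segment.

/ɒ/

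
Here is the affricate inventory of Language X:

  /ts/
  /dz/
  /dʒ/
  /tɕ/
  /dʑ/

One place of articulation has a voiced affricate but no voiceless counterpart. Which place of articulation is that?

alveolar: voiceless /ts/, voiced /dz/.
postalveolar: voiceless —, voiced /dʒ/.
alveolo-palatal: voiceless /tɕ/, voiced /dʑ/.
Every place of articulation has a voiceless member except postalveolar, where /tʃ/ would be expected.

postalveolar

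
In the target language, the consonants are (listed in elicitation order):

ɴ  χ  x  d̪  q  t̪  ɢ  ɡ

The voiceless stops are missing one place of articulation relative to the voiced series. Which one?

Voiceless: /t̪/ (dental), /q/ (uvular).
Voiced: /d̪/ (dental), /ɡ/ (velar), /ɢ/ (uvular).
Every place of articulation has a voiceless member except velar, where /k/ would be expected.

velar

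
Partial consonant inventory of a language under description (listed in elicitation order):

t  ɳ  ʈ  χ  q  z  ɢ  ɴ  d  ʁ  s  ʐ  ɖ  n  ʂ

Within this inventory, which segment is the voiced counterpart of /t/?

/d/

/t/ is a voiceless alveolar stop.
The voiced counterpart is a voiced alveolar stop — in this inventory, /d/.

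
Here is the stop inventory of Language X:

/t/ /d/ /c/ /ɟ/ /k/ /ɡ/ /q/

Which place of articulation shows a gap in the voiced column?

place of articulation  voiceless  voiced  
alveolar          t         d       
palatal           c         ɟ       
velar             k         ɡ       
uvular            q         —       
Every place of articulation has a voiced member except uvular, where /ɢ/ would be expected.

uvular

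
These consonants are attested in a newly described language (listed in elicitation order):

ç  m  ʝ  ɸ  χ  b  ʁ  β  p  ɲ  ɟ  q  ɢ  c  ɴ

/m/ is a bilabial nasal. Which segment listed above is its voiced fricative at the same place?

The voiced fricative at the same place is a voiced bilabial fricative — in this inventory, /β/.

/β/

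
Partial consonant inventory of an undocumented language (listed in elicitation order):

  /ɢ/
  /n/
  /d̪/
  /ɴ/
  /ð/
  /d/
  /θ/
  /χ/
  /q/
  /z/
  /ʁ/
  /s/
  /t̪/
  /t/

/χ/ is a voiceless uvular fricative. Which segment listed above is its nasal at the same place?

The nasal at the same place is an uvular nasal — in this inventory, /ɴ/.

/ɴ/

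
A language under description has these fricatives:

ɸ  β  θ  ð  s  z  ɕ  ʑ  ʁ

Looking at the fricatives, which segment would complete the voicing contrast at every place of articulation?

Voiceless: /ɸ/ (bilabial), /θ/ (dental), /s/ (alveolar), /ɕ/ (alveolo-palatal).
Voiced: /β/ (bilabial), /ð/ (dental), /z/ (alveolar), /ʑ/ (alveolo-palatal), /ʁ/ (uvular).
The uvular row has no voiceless member, so the gap is the voiceless uvular fricative /χ/.

/χ/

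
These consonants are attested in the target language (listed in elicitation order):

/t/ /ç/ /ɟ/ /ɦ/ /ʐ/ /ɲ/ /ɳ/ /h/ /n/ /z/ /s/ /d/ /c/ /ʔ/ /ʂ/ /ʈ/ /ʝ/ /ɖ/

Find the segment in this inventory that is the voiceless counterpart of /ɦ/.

/h/

/ɦ/ is a voiced glottal fricative.
The voiceless counterpart is a voiceless glottal fricative — in this inventory, /h/.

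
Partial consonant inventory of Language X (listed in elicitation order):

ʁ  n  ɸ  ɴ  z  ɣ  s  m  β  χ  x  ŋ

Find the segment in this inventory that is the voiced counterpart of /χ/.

/χ/ is a voiceless uvular fricative.
The voiced counterpart is a voiced uvular fricative — in this inventory, /ʁ/.

/ʁ/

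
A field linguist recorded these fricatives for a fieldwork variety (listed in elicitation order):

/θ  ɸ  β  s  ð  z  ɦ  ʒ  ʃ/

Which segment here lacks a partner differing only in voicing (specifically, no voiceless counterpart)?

Bilabial: /ɸ/ ~ /β/
Dental: /θ/ ~ /ð/
Alveolar: /s/ ~ /z/
Postalveolar: /ʃ/ ~ /ʒ/
Glottal: only /ɦ/ (voiced); no voiceless partner.
So /ɦ/ is the unpaired segment.

/ɦ/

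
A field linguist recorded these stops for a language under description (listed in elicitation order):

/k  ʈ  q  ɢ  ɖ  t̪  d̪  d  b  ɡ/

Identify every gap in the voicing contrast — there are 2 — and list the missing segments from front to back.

/p/, /t/

bilabial: voiceless —, voiced /b/.
dental: voiceless /t̪/, voiced /d̪/.
alveolar: voiceless —, voiced /d/.
retroflex: voiceless /ʈ/, voiced /ɖ/.
velar: voiceless /k/, voiced /ɡ/.
uvular: voiceless /q/, voiced /ɢ/.
Gaps, from front to back: bilabial lacks voiceless (/p/); alveolar lacks voiceless (/t/).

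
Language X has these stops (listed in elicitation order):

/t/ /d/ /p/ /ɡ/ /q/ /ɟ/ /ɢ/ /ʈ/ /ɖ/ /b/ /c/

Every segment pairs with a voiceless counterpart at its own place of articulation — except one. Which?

/ɡ/

Bilabial: /p/ ~ /b/
Alveolar: /t/ ~ /d/
Retroflex: /ʈ/ ~ /ɖ/
Palatal: /c/ ~ /ɟ/
Uvular: /q/ ~ /ɢ/
Velar: only /ɡ/ (voiced); no voiceless partner.
So /ɡ/ is the unpaired segment.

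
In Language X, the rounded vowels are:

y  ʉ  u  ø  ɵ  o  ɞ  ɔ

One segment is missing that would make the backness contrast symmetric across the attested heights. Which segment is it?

high: front /y/, central /ʉ/, back /u/.
high-mid: front /ø/, central /ɵ/, back /o/.
low-mid: front —, central /ɞ/, back /ɔ/.
The low-mid row has no front member, so the gap is the low-mid front rounded vowel /œ/.

/œ/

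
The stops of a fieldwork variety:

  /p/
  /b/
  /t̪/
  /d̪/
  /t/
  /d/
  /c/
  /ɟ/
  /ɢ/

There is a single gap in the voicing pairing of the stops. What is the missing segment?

Voiceless: /p/ (bilabial), /t̪/ (dental), /t/ (alveolar), /c/ (palatal).
Voiced: /b/ (bilabial), /d̪/ (dental), /d/ (alveolar), /ɟ/ (palatal), /ɢ/ (uvular).
The uvular row has no voiceless member, so the gap is the voiceless uvular stop /q/.

/q/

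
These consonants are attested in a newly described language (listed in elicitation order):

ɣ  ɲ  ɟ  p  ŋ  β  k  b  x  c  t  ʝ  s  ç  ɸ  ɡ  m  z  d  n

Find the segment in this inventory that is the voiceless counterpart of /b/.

/b/ is a voiced bilabial stop.
The voiceless counterpart is a voiceless bilabial stop — in this inventory, /p/.

/p/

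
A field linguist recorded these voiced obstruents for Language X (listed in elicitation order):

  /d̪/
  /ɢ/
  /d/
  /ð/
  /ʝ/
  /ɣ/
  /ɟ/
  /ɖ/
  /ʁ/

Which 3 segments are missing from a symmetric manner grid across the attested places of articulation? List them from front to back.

Stop: /d̪/ (dental), /d/ (alveolar), /ɖ/ (retroflex), /ɟ/ (palatal), /ɢ/ (uvular).
Fricative: /ð/ (dental), /ʝ/ (palatal), /ɣ/ (velar), /ʁ/ (uvular).
Gaps, from front to back: alveolar lacks fricative (/z/); retroflex lacks fricative (/ʐ/); velar lacks stop (/ɡ/).

/z/, /ʐ/, /ɡ/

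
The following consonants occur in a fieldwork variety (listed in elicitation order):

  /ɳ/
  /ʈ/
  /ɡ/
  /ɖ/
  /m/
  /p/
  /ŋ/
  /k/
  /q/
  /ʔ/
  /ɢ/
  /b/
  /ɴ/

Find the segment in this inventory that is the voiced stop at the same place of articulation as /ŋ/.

/ŋ/ is a velar nasal.
The voiced stop at the same place is a voiced velar stop — in this inventory, /ɡ/.

/ɡ/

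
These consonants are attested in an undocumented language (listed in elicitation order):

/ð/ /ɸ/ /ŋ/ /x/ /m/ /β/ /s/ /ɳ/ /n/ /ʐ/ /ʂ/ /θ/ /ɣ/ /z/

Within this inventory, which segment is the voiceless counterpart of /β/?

/ɸ/

/β/ is a voiced bilabial fricative.
The voiceless counterpart is a voiceless bilabial fricative — in this inventory, /ɸ/.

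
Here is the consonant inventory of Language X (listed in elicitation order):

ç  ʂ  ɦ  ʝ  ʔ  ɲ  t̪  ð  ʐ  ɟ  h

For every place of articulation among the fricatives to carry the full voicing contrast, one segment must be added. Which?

/θ/

dental: voiceless —, voiced /ð/.
retroflex: voiceless /ʂ/, voiced /ʐ/.
palatal: voiceless /ç/, voiced /ʝ/.
glottal: voiceless /h/, voiced /ɦ/.
The dental row has no voiceless member, so the gap is the voiceless dental fricative /θ/.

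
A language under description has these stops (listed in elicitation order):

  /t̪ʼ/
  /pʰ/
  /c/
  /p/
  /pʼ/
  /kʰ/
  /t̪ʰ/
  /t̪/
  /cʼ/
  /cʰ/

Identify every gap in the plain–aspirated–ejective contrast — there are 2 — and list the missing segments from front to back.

bilabial: plain /p/, aspirated /pʰ/, ejective /pʼ/.
dental: plain /t̪/, aspirated /t̪ʰ/, ejective /t̪ʼ/.
palatal: plain /c/, aspirated /cʰ/, ejective /cʼ/.
velar: plain —, aspirated /kʰ/, ejective —.
Gaps, from front to back: velar lacks plain (/k/); velar lacks ejective (/kʼ/).

/k/, /kʼ/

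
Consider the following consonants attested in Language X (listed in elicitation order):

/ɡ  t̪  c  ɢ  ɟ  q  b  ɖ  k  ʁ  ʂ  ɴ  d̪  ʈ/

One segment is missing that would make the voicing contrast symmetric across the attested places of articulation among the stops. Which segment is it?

Voiceless: /t̪/ (dental), /ʈ/ (retroflex), /c/ (palatal), /k/ (velar), /q/ (uvular).
Voiced: /b/ (bilabial), /d̪/ (dental), /ɖ/ (retroflex), /ɟ/ (palatal), /ɡ/ (velar), /ɢ/ (uvular).
The bilabial row has no voiceless member, so the gap is the voiceless bilabial stop /p/.

/p/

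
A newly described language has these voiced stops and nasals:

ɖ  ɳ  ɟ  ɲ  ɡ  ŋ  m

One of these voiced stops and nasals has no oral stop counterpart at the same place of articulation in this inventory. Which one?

Retroflex: /ɖ/ ~ /ɳ/
Palatal: /ɟ/ ~ /ɲ/
Velar: /ɡ/ ~ /ŋ/
Bilabial: only /m/ (nasal); no oral stop partner.
So /m/ is the unpaired segment.

/m/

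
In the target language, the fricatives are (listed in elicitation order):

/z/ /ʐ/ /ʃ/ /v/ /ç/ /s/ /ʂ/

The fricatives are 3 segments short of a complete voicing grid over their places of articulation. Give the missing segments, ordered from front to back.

place of articulation  voiceless  voiced  
labiodental       —         v       
alveolar          s         z       
postalveolar      ʃ         —       
retroflex         ʂ         ʐ       
palatal           ç         —       
Gaps, from front to back: labiodental lacks voiceless (/f/); postalveolar lacks voiced (/ʒ/); palatal lacks voiced (/ʝ/).

/f/, /ʒ/, /ʝ/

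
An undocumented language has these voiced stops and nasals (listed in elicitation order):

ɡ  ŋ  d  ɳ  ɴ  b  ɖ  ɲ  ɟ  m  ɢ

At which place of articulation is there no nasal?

Oral stop: /b/ (bilabial), /d/ (alveolar), /ɖ/ (retroflex), /ɟ/ (palatal), /ɡ/ (velar), /ɢ/ (uvular).
Nasal: /m/ (bilabial), /ɳ/ (retroflex), /ɲ/ (palatal), /ŋ/ (velar), /ɴ/ (uvular).
Every place of articulation has a nasal member except alveolar, where /n/ would be expected.

alveolar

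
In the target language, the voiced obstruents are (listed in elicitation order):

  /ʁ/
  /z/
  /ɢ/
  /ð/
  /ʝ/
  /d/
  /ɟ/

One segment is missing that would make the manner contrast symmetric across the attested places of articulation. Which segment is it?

/d̪/

Stop: /d/ (alveolar), /ɟ/ (palatal), /ɢ/ (uvular).
Fricative: /ð/ (dental), /z/ (alveolar), /ʝ/ (palatal), /ʁ/ (uvular).
The dental row has no stop member, so the gap is the dental stop /d̪/.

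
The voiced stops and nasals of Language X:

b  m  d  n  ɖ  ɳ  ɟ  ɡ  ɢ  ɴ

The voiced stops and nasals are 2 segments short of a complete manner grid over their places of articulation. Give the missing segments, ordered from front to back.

/ɲ/, /ŋ/

place of articulation  oral stop  nasal   
bilabial          b         m       
alveolar          d         n       
retroflex         ɖ         ɳ       
palatal           ɟ         —       
velar             ɡ         —       
uvular            ɢ         ɴ       
Gaps, from front to back: palatal lacks nasal (/ɲ/); velar lacks nasal (/ŋ/).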